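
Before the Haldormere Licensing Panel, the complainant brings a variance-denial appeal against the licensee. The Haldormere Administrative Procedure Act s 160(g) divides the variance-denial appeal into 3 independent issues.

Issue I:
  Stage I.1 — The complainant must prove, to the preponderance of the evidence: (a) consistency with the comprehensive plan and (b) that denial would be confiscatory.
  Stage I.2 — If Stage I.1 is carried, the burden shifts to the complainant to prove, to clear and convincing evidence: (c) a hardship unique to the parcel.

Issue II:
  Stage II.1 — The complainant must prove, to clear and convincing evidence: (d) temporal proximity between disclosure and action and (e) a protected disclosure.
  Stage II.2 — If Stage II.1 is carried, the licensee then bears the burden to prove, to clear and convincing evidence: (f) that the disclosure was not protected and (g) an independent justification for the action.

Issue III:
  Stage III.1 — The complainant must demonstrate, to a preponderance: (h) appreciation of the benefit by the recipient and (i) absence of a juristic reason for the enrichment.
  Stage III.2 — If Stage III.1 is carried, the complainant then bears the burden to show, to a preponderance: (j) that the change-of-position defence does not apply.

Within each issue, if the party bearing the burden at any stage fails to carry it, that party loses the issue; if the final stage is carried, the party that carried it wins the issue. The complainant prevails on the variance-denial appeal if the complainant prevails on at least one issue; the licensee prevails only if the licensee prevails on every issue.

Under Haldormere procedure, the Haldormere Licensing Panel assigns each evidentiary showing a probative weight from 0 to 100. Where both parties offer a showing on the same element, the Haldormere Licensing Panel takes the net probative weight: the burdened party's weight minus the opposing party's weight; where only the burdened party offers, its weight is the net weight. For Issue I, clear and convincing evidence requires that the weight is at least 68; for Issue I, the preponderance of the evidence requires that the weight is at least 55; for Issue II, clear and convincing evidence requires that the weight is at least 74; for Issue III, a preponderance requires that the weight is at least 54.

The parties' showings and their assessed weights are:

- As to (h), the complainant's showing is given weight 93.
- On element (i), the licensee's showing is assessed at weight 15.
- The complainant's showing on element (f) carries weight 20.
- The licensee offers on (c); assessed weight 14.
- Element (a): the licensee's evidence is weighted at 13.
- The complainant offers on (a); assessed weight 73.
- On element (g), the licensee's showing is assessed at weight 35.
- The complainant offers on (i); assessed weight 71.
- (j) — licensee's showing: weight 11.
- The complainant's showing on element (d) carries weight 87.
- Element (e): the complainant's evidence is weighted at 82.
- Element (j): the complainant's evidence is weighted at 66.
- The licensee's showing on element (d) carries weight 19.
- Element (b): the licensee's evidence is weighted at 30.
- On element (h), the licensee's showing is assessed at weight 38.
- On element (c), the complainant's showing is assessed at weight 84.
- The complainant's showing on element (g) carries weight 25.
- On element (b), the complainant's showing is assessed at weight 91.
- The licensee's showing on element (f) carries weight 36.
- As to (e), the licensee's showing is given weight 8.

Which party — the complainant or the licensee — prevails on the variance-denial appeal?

complainant

— Issue I —
Stage I.1 — burden on complainant; standard: the preponderance of the evidence (weight is at least 55).
    (a): 73 − 13 = 60 ≥ 55 [met]
    (b): 91 − 30 = 61 ≥ 55 [met]
  All elements met. The complainant retains the burden for Stage I.2.
Stage I.2 — burden on complainant; standard: clear and convincing evidence (weight is at least 68).
    (c): 84 − 14 = 70 ≥ 68 [met]
  Stage I.2 carried; the final stage is satisfied.
With every stage satisfied, the complainant prevails on this issue.
— Issue II —
Stage II.1 — burden on complainant; standard: clear and convincing evidence (weight is at least 74).
    (d): 87 − 19 = 68 < 74 [not met]
    (e): 82 − 8 = 74 ≥ 74 [met]
  Not every element is met, so the complainant fails to carry Stage II.1.
The analysis ends at Stage II.1; the licensee prevails on this issue.
— Issue III —
Stage III.1 — burden on complainant; standard: a preponderance (weight is at least 54).
    (h): 93 − 38 = 55 ≥ 54 [met]
    (i): 71 − 15 = 56 ≥ 54 [met]
  Stage III.1 is satisfied; the complainant continues to bear the burden.
Stage III.2 — burden on complainant; standard: a preponderance (weight is at least 54).
    (j): 66 − 11 = 55 ≥ 54 [met]
  Stage III.2 carried; the final stage is satisfied.
All stages carried — the complainant prevails on this issue.
Per-issue: Issue I → complainant; Issue II → licensee; Issue III → complainant. The complainant must prevail on at least one issue; overall, the complainant prevails.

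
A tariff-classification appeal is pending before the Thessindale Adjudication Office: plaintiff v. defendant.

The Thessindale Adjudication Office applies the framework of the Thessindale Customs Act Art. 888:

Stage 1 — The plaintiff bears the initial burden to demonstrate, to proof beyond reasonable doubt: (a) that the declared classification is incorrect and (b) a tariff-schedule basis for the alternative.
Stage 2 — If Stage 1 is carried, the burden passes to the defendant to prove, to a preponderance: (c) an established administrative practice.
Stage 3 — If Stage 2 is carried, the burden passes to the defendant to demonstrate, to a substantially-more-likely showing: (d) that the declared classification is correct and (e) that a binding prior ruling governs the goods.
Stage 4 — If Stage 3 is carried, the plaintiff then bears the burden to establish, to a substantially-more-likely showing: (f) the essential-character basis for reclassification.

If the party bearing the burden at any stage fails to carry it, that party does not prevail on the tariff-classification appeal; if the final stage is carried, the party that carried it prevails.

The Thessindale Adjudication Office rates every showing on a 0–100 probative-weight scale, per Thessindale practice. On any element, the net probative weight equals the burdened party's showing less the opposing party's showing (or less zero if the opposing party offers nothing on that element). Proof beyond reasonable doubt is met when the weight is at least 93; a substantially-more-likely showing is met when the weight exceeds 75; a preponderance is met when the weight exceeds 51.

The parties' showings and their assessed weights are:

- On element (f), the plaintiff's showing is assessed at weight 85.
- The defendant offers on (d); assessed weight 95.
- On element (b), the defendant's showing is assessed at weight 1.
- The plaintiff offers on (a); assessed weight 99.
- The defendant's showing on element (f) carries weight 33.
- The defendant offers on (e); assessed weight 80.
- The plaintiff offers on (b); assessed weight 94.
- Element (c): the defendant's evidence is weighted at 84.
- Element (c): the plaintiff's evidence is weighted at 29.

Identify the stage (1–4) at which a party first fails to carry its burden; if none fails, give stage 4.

stage 4

At Stage 1 the plaintiff must meet proof beyond reasonable doubt (weight is at least 93): on (a) the weight is 99, ≥ 93, so (a) meets the standard; on (b) the weight is 94 less the opposing 1 gives net 93, which does reach 93, so (b) meets the standard.
  Stage 1 is satisfied; the onus moves to the defendant.
At Stage 2 the defendant must meet a preponderance (weight exceeds 51): on (c) the weight is 84 less the opposing 29 gives net 55, which does exceed 51, so (c) meets the standard.
  All elements met. The defendant retains the burden for Stage 3.
At Stage 3 the defendant must meet a substantially-more-likely showing (weight exceeds 75): on (d) the weight is 95, > 75, so (d) meets the standard; on (e) the weight is 80, > 75, so (e) meets the standard.
  Stage 3 is satisfied; the onus moves to the plaintiff.
At Stage 4 the plaintiff must meet a substantially-more-likely showing (weight exceeds 75): on (f) the weight is 85 less the opposing 33 gives net 52, which does not exceed 75, so (f) does not meet the standard.
  Not every element is met, so the plaintiff fails to carry Stage 4.
The analysis ends at Stage 4; the defendant prevails.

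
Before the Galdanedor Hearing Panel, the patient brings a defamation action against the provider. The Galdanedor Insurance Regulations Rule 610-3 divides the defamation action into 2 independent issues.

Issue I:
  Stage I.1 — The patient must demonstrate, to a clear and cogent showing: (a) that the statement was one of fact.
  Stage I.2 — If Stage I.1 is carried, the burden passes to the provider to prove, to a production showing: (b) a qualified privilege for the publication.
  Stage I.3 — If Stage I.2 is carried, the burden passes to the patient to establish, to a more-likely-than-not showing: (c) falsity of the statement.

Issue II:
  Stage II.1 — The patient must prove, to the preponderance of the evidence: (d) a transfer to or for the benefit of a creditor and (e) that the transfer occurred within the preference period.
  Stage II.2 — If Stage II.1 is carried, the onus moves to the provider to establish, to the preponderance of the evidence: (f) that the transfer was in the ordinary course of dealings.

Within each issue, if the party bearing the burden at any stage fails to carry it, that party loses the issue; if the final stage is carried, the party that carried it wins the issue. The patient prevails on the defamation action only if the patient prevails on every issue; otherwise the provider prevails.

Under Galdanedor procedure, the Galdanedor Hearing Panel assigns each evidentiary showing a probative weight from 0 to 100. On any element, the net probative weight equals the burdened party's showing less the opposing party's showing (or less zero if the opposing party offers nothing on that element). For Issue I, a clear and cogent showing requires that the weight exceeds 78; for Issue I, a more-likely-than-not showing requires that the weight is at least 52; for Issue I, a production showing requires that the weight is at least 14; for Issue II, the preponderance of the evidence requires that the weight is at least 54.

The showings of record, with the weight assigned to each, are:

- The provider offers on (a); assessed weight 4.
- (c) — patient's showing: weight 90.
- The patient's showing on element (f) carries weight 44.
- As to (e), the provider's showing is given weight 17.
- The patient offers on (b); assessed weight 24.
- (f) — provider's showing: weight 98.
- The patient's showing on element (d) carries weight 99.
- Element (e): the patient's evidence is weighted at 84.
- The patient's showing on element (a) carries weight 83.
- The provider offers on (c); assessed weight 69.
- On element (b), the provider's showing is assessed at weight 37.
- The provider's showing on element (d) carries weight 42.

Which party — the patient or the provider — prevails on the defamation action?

provider

— Issue I —
Stage I.1 — burden on patient; standard: a clear and cogent showing (weight exceeds 78).
    (a): 83 − 4 = 79 > 78 [met]
  Stage I.1 is satisfied; the onus moves to the provider.
Stage I.2 — burden on provider; standard: a production showing (weight is at least 14).
    (b): 37 − 24 = 13 < 14 [not met]
  Not every element is met, so the provider fails to carry Stage I.2.
So the patient prevails on this issue.
— Issue II —
At Stage II.1 the patient must meet the preponderance of the evidence (weight is at least 54): on (d) the weight is 99 less the opposing 42 gives net 57, ≥ 54, so (d) meets the standard; on (e) the weight is 84 less the opposing 17 gives net 67, ≥ 54, so (e) meets the standard.
  The patient carries Stage II.1; the provider now bears the burden.
At Stage II.2 the provider must meet the preponderance of the evidence (weight is at least 54): on (f) the weight is 98 less the opposing 44 gives net 54, which does reach 54, so (f) meets the standard.
  Stage II.2 carried; the final stage is satisfied.
All stages carried — the provider prevails on this issue.
Per-issue: Issue I → patient; Issue II → provider. The patient must prevail on every issue; overall, the provider prevails.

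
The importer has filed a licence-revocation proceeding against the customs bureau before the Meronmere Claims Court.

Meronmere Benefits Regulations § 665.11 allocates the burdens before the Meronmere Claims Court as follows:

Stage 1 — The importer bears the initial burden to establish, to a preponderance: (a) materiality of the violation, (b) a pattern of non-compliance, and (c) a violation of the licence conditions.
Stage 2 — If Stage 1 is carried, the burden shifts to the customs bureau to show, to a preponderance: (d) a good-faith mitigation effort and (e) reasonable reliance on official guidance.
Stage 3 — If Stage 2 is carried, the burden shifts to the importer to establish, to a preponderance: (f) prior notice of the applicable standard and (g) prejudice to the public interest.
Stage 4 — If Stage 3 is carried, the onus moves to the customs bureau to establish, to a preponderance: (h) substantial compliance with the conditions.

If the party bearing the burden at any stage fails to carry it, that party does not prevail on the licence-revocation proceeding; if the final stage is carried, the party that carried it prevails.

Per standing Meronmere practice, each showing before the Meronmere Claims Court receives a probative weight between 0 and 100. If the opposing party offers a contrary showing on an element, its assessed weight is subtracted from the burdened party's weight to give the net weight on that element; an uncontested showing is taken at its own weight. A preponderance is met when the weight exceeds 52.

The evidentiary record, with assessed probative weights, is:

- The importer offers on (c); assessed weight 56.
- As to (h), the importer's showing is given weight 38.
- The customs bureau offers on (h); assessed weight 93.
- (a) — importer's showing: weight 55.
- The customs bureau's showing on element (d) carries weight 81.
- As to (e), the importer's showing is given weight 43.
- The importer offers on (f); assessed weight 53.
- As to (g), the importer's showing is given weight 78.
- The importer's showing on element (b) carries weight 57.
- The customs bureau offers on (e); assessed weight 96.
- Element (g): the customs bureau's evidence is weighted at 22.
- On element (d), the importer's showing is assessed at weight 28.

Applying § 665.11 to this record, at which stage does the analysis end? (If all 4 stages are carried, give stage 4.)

stage 4

At Stage 1 the importer must meet a preponderance (weight exceeds 52): on (a) the weight is 55, which does exceed 52, so (a) meets the standard; on (b) the weight is 57, > 52, so (b) meets the standard; on (c) the weight is 56, > 52, so (c) meets the standard.
  Stage 1 carried; the burden shifts to the customs bureau.
At Stage 2 the customs bureau must meet a preponderance (weight exceeds 52): on (d) the weight is 81 less the opposing 28 gives net 53, > 52, so (d) meets the standard; on (e) the weight is 96 less the opposing 43 gives net 53, which does exceed 52, so (e) meets the standard.
  The customs bureau carries Stage 2; the importer now bears the burden.
At Stage 3 the importer must meet a preponderance (weight exceeds 52): on (f) the weight is 53, > 52, so (f) meets the standard; on (g) the weight is 78 less the opposing 22 gives net 56, > 52, so (g) meets the standard.
  All elements met. The burden passes to the customs bureau.
At Stage 4 the customs bureau must meet a preponderance (weight exceeds 52): on (h) the weight is 93 less the opposing 38 gives net 55, which does exceed 52, so (h) meets the standard.
  Stage 4 carried; the final stage is satisfied.
Every stage carried; the customs bureau prevails.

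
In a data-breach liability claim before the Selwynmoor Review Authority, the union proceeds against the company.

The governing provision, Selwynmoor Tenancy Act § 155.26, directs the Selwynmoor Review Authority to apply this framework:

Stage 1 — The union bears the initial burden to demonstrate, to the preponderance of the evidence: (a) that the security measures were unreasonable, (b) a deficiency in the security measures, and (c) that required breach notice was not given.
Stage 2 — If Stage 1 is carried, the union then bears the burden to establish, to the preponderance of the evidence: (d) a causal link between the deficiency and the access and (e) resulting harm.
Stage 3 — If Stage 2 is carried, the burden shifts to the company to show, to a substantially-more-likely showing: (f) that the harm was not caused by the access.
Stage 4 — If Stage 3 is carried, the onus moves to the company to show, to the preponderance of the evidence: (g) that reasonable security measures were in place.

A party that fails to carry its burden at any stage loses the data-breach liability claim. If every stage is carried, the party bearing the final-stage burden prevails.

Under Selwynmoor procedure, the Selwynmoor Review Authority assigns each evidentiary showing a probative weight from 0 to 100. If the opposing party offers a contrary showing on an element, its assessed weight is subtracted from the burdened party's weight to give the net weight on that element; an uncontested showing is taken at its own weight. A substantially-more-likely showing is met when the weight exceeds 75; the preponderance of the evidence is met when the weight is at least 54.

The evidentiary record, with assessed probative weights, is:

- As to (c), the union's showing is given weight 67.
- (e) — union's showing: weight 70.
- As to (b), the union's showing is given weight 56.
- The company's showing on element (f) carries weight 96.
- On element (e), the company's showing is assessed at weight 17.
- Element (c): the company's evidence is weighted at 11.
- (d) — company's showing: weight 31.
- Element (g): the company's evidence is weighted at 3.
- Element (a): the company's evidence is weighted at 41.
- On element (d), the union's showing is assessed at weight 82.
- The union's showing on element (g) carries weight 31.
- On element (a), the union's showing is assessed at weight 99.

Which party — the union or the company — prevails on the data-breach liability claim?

company

Stage 1 (union, the preponderance of the evidence, weight is at least 54): (a) net 99−41=58 ≥ 54 — meets; (b) 56 ≥ 54 — meets; (c) net 67−11=56 ≥ 54 — meets.
  Stage 1 carried; the burden remains with the union.
Stage 2 (union, the preponderance of the evidence, weight is at least 54): (d) net 82−31=51 < 54 — fails; (e) net 70−17=53 < 54 — fails.
  The union does not carry Stage 2.
So the company prevails.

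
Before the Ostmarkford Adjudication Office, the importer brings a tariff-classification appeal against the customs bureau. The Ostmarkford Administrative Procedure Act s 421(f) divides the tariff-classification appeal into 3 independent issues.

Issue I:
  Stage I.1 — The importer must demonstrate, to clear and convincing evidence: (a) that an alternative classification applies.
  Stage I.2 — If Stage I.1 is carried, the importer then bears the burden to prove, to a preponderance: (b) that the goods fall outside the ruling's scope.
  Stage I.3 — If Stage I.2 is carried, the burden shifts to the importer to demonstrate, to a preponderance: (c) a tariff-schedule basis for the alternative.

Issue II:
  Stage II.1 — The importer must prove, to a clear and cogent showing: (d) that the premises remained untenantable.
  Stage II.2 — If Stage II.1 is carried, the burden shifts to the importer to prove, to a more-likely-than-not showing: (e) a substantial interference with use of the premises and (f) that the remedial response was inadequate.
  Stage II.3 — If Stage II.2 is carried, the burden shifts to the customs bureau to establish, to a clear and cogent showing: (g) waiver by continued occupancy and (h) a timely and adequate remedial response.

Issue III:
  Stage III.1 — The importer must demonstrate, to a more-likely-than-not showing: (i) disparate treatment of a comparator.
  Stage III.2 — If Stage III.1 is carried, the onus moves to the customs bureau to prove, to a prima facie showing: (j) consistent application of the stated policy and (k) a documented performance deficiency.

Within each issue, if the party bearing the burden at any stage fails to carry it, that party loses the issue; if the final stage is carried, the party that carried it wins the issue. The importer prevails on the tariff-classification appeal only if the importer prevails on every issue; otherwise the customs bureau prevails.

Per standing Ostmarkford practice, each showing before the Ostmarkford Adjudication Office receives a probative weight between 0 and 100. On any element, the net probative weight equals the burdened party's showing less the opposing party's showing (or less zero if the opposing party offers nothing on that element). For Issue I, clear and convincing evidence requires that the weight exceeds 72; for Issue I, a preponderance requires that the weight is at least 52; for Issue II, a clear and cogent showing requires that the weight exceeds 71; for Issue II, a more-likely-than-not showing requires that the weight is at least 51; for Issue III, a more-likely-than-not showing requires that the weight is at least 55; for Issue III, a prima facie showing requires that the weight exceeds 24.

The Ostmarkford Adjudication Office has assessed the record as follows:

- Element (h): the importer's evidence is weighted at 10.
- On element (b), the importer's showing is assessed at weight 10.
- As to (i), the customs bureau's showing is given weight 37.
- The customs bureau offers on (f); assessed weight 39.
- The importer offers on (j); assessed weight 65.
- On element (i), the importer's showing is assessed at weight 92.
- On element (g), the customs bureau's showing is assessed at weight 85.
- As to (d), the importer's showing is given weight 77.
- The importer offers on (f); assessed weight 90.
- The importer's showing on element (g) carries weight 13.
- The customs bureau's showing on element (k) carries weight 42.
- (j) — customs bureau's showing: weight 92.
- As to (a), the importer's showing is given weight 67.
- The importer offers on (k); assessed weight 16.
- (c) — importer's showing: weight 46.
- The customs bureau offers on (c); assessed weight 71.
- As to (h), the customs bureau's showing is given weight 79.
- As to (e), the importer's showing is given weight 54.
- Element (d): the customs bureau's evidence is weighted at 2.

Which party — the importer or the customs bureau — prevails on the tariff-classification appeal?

— Issue I —
At Stage I.1 the importer must meet clear and convincing evidence (weight exceeds 72): on (a) the weight is 67, which does not exceed 72, so (a) does not meet the standard.
  Stage I.1 not carried; the importer fails its burden.
The customs bureau prevails on this issue.
— Issue II —
Stage II.1 (importer, a clear and cogent showing, weight exceeds 71): (d) net 77−2=75 > 71 — meets.
  Stage II.1 carried; the burden remains with the importer.
Stage II.2 (importer, a more-likely-than-not showing, weight is at least 51): (e) 54 ≥ 51 — meets; (f) net 90−39=51 ≥ 51 — meets.
  Stage II.2 carried; the burden shifts to the customs bureau.
Stage II.3 (customs bureau, a clear and cogent showing, weight exceeds 71): (g) net 85−13=72 > 71 — meets; (h) net 79−10=69 ≤ 71 — fails.
  Not every element is met, so the customs bureau fails to carry Stage II.3.
So the importer prevails on this issue.
— Issue III —
Stage III.1 (importer, a more-likely-than-not showing, weight is at least 55): (i) net 92−37=55 ≥ 55 — meets.
  Stage III.1 is satisfied; the onus moves to the customs bureau.
Stage III.2 (customs bureau, a prima facie showing, weight exceeds 24): (j) net 92−65=27 > 24 — meets; (k) net 42−16=26 > 24 — meets.
  All elements met at the final stage.
All stages carried — the customs bureau prevails on this issue.
Per-issue: Issue I → customs bureau; Issue II → importer; Issue III → customs bureau. The importer must prevail on every issue; overall, the customs bureau prevails.

customs bureau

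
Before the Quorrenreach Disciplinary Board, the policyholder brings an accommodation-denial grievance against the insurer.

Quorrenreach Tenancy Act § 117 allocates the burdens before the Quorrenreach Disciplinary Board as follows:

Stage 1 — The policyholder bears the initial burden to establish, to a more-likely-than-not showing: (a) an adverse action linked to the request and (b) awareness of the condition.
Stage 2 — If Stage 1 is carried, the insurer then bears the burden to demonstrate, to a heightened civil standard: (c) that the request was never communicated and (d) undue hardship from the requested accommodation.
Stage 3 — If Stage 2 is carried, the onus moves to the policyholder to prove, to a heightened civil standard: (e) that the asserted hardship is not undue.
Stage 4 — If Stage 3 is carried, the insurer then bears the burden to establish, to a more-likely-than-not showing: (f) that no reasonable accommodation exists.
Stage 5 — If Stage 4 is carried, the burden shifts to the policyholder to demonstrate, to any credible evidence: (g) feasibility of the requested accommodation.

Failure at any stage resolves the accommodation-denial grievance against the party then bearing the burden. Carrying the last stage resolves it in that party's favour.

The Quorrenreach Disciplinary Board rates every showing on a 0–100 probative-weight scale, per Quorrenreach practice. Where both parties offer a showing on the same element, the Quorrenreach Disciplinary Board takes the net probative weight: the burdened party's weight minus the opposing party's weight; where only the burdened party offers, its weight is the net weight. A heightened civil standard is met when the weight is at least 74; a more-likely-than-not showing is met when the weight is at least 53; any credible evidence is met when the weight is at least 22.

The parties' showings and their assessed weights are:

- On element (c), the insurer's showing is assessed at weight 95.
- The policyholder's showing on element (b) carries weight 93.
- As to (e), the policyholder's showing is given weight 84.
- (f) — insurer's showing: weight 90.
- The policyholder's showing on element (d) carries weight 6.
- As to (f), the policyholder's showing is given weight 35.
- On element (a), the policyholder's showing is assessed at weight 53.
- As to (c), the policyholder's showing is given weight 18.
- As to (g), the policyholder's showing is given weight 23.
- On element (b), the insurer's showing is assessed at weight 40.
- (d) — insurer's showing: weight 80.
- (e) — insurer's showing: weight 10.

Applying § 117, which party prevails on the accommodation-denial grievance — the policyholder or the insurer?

Stage 1 (policyholder, a more-likely-than-not showing, weight is at least 53): (a) 53 ≥ 53 — meets; (b) net 93−40=53 ≥ 53 — meets.
  All elements met. The burden passes to the insurer.
Stage 2 (insurer, a heightened civil standard, weight is at least 74): (c) net 95−18=77 ≥ 74 — meets; (d) net 80−6=74 ≥ 74 — meets.
  Stage 2 is satisfied; the onus moves to the policyholder.
Stage 3 (policyholder, a heightened civil standard, weight is at least 74): (e) net 84−10=74 ≥ 74 — meets.
  Stage 3 is satisfied; the onus moves to the insurer.
Stage 4 (insurer, a more-likely-than-not showing, weight is at least 53): (f) net 90−35=55 ≥ 53 — meets.
  Stage 4 is satisfied; the onus moves to the policyholder.
Stage 5 (policyholder, any credible evidence, weight is at least 22): (g) 23 ≥ 22 — meets.
  The policyholder carries the last stage.
With every stage satisfied, the policyholder prevails.

policyholder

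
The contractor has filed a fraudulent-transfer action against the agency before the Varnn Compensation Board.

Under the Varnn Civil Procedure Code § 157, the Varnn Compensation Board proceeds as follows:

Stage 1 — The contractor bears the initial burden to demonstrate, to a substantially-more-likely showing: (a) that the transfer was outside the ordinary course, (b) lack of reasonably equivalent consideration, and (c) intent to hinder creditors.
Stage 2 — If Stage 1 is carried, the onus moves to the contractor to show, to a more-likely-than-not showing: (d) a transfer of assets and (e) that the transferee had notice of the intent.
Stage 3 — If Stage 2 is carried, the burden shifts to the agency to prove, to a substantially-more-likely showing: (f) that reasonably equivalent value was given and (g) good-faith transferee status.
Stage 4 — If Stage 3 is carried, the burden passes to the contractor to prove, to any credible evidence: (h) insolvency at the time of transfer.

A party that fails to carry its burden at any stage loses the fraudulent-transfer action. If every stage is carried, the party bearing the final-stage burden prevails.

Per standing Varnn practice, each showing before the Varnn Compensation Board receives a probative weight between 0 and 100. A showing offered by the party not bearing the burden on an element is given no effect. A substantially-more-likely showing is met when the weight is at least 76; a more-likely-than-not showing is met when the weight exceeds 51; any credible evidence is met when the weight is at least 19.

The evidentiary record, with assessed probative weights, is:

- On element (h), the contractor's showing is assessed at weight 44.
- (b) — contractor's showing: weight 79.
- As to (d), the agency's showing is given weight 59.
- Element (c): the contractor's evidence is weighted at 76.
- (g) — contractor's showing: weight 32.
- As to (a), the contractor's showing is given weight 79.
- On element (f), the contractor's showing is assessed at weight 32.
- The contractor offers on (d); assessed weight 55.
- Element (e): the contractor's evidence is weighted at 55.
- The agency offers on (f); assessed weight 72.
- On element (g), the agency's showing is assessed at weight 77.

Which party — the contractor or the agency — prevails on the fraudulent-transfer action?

contractor

Stage 1 (contractor, a substantially-more-likely showing, weight is at least 76): (a) 79 ≥ 76 — meets; (b) 79 ≥ 76 — meets; (c) 76 ≥ 76 — meets.
  All elements met. The contractor retains the burden for Stage 2.
Stage 2 (contractor, a more-likely-than-not showing, weight exceeds 51): (d) 55 (agency's 59 disregarded) > 51 — meets; (e) 55 > 51 — meets.
  Stage 2 carried; the burden shifts to the agency.
Stage 3 (agency, a substantially-more-likely showing, weight is at least 76): (f) 72 (contractor's 32 disregarded) < 76 — fails; (g) 77 (contractor's 32 disregarded) ≥ 76 — meets.
  Not every element is met, so the agency fails to carry Stage 3.
The analysis ends at Stage 3; the contractor prevails.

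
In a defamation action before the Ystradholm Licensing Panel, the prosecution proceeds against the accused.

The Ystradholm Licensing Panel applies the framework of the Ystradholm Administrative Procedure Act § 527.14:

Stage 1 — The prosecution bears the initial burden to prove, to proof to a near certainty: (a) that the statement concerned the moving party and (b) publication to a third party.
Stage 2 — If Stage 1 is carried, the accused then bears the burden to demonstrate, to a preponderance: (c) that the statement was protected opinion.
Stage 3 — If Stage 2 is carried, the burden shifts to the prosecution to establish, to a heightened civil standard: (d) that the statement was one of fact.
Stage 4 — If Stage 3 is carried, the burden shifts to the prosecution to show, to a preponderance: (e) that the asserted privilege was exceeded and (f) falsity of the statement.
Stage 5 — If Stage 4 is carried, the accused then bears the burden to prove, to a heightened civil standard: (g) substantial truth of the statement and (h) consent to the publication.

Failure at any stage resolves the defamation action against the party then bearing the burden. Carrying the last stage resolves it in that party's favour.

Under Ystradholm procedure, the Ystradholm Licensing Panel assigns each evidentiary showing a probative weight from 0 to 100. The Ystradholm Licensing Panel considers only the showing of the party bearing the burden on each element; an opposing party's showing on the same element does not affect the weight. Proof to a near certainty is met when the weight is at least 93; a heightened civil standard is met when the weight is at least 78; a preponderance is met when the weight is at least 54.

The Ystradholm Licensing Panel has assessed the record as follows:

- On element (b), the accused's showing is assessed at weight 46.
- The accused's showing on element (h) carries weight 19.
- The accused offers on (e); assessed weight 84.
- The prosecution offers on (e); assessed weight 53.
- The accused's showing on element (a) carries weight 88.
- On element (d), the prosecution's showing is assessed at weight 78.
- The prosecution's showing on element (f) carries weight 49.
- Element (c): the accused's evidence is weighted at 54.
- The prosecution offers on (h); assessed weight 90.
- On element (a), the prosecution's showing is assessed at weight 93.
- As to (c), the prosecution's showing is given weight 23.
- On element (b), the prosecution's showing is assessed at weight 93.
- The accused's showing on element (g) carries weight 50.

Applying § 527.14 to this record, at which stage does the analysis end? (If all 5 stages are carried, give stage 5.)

stage 4

Stage 1 — burden on prosecution; standard: proof to a near certainty (weight is at least 93).
    (a): 93 (accused's 88 disregarded) ≥ 93 [met]
    (b): 93 (accused's 46 disregarded) ≥ 93 [met]
  Stage 1 is satisfied; the onus moves to the accused.
Stage 2 — burden on accused; standard: a preponderance (weight is at least 54).
    (c): 54 (prosecution's 23 disregarded) ≥ 54 [met]
  All elements met. The burden passes to the prosecution.
Stage 3 — burden on prosecution; standard: a heightened civil standard (weight is at least 78).
    (d): 78 ≥ 78 [met]
  Stage 3 carried; the burden remains with the prosecution.
Stage 4 — burden on prosecution; standard: a preponderance (weight is at least 54).
    (e): 53 (accused's 84 disregarded) < 54 [not met]
    (f): 49 < 54 [not met]
  Stage 4 not carried; the prosecution fails its burden.
The analysis ends at Stage 4; the accused prevails.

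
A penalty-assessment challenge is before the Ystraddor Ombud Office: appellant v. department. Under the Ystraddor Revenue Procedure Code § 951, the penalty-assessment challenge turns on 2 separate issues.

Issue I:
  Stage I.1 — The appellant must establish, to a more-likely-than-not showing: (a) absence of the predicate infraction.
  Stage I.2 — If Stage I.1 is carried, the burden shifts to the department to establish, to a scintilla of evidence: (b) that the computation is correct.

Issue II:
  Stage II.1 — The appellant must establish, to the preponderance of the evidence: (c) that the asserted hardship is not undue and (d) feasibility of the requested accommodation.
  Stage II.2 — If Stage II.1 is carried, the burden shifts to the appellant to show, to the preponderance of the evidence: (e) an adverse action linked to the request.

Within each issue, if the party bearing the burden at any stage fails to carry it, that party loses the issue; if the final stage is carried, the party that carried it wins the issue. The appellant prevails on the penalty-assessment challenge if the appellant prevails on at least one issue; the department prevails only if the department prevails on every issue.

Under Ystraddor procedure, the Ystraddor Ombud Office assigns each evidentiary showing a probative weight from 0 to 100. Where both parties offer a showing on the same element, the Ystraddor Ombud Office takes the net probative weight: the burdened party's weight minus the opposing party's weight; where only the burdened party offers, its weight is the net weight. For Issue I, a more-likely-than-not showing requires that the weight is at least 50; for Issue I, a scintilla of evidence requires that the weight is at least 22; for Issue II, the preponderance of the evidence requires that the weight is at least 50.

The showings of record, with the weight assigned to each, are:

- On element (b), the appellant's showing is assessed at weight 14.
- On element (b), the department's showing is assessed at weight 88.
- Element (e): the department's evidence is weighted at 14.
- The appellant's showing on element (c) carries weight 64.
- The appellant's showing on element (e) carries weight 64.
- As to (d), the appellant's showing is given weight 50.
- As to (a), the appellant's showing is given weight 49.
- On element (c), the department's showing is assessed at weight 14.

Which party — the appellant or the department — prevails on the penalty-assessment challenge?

— Issue I —
Stage I.1 — burden on appellant; standard: a more-likely-than-not showing (weight is at least 50).
    (a): 49 < 50 [not met]
  Not every element is met, so the appellant fails to carry Stage I.1.
The department prevails on this issue.
— Issue II —
Stage II.1 — burden on appellant; standard: the preponderance of the evidence (weight is at least 50).
    (c): 64 − 14 = 50 ≥ 50 [met]
    (d): 50 ≥ 50 [met]
  All elements met. The appellant retains the burden for Stage II.2.
Stage II.2 — burden on appellant; standard: the preponderance of the evidence (weight is at least 50).
    (e): 64 − 14 = 50 ≥ 50 [met]
  Stage II.2 carried; the final stage is satisfied.
With every stage satisfied, the appellant prevails on this issue.
Per-issue: Issue I → department; Issue II → appellant. The appellant must prevail on at least one issue; overall, the appellant prevails.

appellant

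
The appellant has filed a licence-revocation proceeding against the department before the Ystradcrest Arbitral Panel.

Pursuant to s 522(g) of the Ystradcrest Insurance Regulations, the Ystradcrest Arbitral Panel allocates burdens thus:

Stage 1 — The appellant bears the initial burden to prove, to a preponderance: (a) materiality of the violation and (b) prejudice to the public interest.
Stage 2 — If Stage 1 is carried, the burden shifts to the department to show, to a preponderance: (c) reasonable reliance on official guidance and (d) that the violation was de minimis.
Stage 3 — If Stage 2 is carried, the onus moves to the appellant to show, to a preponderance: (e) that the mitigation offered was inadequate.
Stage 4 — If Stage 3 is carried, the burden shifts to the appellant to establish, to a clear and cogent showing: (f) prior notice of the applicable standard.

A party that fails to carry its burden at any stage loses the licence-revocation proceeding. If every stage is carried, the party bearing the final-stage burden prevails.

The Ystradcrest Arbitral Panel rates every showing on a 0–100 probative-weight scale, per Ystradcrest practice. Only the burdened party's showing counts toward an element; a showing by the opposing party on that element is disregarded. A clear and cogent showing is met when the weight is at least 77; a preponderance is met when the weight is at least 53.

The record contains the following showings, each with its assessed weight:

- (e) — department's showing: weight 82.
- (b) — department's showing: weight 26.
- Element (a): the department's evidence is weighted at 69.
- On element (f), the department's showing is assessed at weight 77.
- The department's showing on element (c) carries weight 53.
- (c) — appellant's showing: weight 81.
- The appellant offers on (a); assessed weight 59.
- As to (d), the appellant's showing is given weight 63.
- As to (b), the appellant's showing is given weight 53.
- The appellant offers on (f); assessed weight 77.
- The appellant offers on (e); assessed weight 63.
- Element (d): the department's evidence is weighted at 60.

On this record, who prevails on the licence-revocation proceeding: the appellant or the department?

At Stage 1 the appellant must meet a preponderance (weight is at least 53): on (a) the weight is 59 (the department's 69 is given no effect), which does reach 53, so (a) meets the standard; on (b) the weight is 53 (the department's 26 is given no effect), ≥ 53, so (b) meets the standard.
  Stage 1 carried; the burden shifts to the department.
At Stage 2 the department must meet a preponderance (weight is at least 53): on (c) the weight is 53 (the appellant's 81 is given no effect), which does reach 53, so (c) meets the standard; on (d) the weight is 60 (the appellant's 63 is given no effect), ≥ 53, so (d) meets the standard.
  The department carries Stage 2; the appellant now bears the burden.
At Stage 3 the appellant must meet a preponderance (weight is at least 53): on (e) the weight is 63 (the department's 82 is given no effect), ≥ 53, so (e) meets the standard.
  Stage 3 is satisfied; the appellant continues to bear the burden.
At Stage 4 the appellant must meet a clear and cogent showing (weight is at least 77): on (f) the weight is 77 (the department's 77 is given no effect), which does reach 77, so (f) meets the standard.
  The appellant carries the last stage.
All stages carried — the appellant prevails.

appellant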